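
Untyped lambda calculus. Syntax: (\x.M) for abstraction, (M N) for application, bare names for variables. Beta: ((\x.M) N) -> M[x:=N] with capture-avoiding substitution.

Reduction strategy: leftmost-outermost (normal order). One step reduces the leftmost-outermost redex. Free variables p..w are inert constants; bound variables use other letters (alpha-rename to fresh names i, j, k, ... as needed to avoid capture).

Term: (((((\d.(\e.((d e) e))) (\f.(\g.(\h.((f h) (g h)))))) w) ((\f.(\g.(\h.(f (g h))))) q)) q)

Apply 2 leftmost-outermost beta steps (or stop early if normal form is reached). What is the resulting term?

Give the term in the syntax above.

Step 0: (((((\d.(\e.((d e) e))) (\f.(\g.(\h.((f h) (g h)))))) w) ((\f.(\g.(\h.(f (g h))))) q)) q)
Step 1: ((((\e.(((\f.(\g.(\h.((f h) (g h))))) e) e)) w) ((\f.(\g.(\h.(f (g h))))) q)) q)
Step 2: (((((\f.(\g.(\h.((f h) (g h))))) w) w) ((\f.(\g.(\h.(f (g h))))) q)) q)

Answer: (((((\f.(\g.(\h.((f h) (g h))))) w) w) ((\f.(\g.(\h.(f (g h))))) q)) q)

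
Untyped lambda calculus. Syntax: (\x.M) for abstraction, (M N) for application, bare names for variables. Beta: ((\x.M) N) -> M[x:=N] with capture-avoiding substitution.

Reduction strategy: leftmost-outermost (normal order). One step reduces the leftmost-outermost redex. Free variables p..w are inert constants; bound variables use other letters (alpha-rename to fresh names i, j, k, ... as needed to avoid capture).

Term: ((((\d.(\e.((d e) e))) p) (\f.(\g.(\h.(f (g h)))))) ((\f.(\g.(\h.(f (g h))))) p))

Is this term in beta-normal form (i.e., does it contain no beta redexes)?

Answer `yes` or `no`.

Answer: no

Derivation:
Term: ((((\d.(\e.((d e) e))) p) (\f.(\g.(\h.(f (g h)))))) ((\f.(\g.(\h.(f (g h))))) p))
Found 2 beta redex(es).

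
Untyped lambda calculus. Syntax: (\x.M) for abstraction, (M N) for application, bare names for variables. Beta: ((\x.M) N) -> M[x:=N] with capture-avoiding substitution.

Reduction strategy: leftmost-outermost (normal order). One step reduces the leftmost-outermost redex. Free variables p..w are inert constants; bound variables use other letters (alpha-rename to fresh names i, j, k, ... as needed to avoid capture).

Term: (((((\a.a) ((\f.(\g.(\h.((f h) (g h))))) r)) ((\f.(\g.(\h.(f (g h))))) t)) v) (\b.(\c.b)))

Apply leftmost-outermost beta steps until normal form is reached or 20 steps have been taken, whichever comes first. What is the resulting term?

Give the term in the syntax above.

Answer: (((r v) (\h.(t (v h)))) (\b.(\c.b)))

Derivation:
Step 0: (((((\a.a) ((\f.(\g.(\h.((f h) (g h))))) r)) ((\f.(\g.(\h.(f (g h))))) t)) v) (\b.(\c.b)))
Step 1: (((((\f.(\g.(\h.((f h) (g h))))) r) ((\f.(\g.(\h.(f (g h))))) t)) v) (\b.(\c.b)))
Step 2: ((((\g.(\h.((r h) (g h)))) ((\f.(\g.(\h.(f (g h))))) t)) v) (\b.(\c.b)))
Step 3: (((\h.((r h) (((\f.(\g.(\h.(f (g h))))) t) h))) v) (\b.(\c.b)))
Step 4: (((r v) (((\f.(\g.(\h.(f (g h))))) t) v)) (\b.(\c.b)))
Step 5: (((r v) ((\g.(\h.(t (g h)))) v)) (\b.(\c.b)))
Step 6: (((r v) (\h.(t (v h)))) (\b.(\c.b)))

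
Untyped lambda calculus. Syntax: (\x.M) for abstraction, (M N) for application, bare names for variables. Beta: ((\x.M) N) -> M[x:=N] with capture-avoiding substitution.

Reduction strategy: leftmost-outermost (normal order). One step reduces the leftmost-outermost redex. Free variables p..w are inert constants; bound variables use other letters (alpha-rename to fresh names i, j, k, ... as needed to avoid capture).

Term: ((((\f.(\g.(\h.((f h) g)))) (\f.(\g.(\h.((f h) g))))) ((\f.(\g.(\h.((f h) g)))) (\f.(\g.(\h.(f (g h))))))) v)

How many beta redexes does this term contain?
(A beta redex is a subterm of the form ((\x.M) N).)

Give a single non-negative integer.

Term: ((((\f.(\g.(\h.((f h) g)))) (\f.(\g.(\h.((f h) g))))) ((\f.(\g.(\h.((f h) g)))) (\f.(\g.(\h.(f (g h))))))) v)
  Redex: ((\f.(\g.(\h.((f h) g)))) (\f.(\g.(\h.((f h) g)))))
  Redex: ((\f.(\g.(\h.((f h) g)))) (\f.(\g.(\h.(f (g h))))))
Total redexes: 2

Answer: 2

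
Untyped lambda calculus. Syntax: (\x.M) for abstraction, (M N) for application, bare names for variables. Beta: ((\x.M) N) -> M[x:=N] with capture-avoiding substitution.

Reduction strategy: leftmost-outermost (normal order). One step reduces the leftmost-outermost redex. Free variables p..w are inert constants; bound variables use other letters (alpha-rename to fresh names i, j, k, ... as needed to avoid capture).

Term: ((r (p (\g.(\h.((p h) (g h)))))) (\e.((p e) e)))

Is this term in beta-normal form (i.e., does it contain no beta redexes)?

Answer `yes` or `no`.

Term: ((r (p (\g.(\h.((p h) (g h)))))) (\e.((p e) e)))
No beta redexes found.

Answer: yes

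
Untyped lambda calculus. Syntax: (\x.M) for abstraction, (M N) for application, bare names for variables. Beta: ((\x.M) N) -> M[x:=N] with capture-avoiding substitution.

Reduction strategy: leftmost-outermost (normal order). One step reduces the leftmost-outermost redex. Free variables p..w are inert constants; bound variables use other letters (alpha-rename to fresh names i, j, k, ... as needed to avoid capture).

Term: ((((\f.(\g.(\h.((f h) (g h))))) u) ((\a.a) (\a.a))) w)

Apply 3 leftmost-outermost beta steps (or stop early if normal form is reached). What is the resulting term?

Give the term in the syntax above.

Answer: ((u w) (((\a.a) (\a.a)) w))

Derivation:
Step 0: ((((\f.(\g.(\h.((f h) (g h))))) u) ((\a.a) (\a.a))) w)
Step 1: (((\g.(\h.((u h) (g h)))) ((\a.a) (\a.a))) w)
Step 2: ((\h.((u h) (((\a.a) (\a.a)) h))) w)
Step 3: ((u w) (((\a.a) (\a.a)) w))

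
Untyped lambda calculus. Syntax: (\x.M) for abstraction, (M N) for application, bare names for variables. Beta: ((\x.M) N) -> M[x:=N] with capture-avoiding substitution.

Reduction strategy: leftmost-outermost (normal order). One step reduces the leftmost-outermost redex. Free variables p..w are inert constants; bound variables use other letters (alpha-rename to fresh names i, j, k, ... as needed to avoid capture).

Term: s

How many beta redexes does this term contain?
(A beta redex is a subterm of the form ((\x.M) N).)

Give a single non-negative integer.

Answer: 0

Derivation:
Term: s
  (no redexes)
Total redexes: 0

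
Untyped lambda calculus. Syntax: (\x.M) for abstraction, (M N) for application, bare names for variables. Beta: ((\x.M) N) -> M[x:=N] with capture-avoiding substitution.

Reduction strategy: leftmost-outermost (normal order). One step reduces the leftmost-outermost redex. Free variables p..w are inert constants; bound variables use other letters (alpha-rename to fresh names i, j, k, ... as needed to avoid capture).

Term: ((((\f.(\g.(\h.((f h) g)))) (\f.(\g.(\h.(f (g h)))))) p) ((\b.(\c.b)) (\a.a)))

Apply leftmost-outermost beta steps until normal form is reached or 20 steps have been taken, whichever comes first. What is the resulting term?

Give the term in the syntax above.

Step 0: ((((\f.(\g.(\h.((f h) g)))) (\f.(\g.(\h.(f (g h)))))) p) ((\b.(\c.b)) (\a.a)))
Step 1: (((\g.(\h.(((\f.(\g.(\h.(f (g h))))) h) g))) p) ((\b.(\c.b)) (\a.a)))
Step 2: ((\h.(((\f.(\g.(\h.(f (g h))))) h) p)) ((\b.(\c.b)) (\a.a)))
Step 3: (((\f.(\g.(\h.(f (g h))))) ((\b.(\c.b)) (\a.a))) p)
Step 4: ((\g.(\h.(((\b.(\c.b)) (\a.a)) (g h)))) p)
Step 5: (\h.(((\b.(\c.b)) (\a.a)) (p h)))
Step 6: (\h.((\c.(\a.a)) (p h)))
Step 7: (\h.(\a.a))

Answer: (\h.(\a.a))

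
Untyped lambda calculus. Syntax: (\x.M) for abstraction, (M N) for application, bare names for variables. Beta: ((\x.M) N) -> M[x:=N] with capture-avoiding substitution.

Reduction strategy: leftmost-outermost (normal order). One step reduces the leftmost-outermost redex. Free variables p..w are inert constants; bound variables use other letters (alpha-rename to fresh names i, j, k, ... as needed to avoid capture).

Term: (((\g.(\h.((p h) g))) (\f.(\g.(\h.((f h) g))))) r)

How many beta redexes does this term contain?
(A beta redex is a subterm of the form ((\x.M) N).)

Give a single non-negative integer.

Term: (((\g.(\h.((p h) g))) (\f.(\g.(\h.((f h) g))))) r)
  Redex: ((\g.(\h.((p h) g))) (\f.(\g.(\h.((f h) g)))))
Total redexes: 1

Answer: 1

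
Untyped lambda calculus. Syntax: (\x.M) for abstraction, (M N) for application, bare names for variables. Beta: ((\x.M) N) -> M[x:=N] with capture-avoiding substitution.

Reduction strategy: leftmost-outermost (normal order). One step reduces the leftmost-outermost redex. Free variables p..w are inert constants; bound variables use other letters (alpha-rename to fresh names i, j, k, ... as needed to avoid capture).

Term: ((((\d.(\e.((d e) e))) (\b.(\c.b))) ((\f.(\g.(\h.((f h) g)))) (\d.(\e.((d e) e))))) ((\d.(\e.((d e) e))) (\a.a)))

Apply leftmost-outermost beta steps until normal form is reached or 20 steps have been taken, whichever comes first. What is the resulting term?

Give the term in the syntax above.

Step 0: ((((\d.(\e.((d e) e))) (\b.(\c.b))) ((\f.(\g.(\h.((f h) g)))) (\d.(\e.((d e) e))))) ((\d.(\e.((d e) e))) (\a.a)))
Step 1: (((\e.(((\b.(\c.b)) e) e)) ((\f.(\g.(\h.((f h) g)))) (\d.(\e.((d e) e))))) ((\d.(\e.((d e) e))) (\a.a)))
Step 2: ((((\b.(\c.b)) ((\f.(\g.(\h.((f h) g)))) (\d.(\e.((d e) e))))) ((\f.(\g.(\h.((f h) g)))) (\d.(\e.((d e) e))))) ((\d.(\e.((d e) e))) (\a.a)))
Step 3: (((\c.((\f.(\g.(\h.((f h) g)))) (\d.(\e.((d e) e))))) ((\f.(\g.(\h.((f h) g)))) (\d.(\e.((d e) e))))) ((\d.(\e.((d e) e))) (\a.a)))
Step 4: (((\f.(\g.(\h.((f h) g)))) (\d.(\e.((d e) e)))) ((\d.(\e.((d e) e))) (\a.a)))
Step 5: ((\g.(\h.(((\d.(\e.((d e) e))) h) g))) ((\d.(\e.((d e) e))) (\a.a)))
Step 6: (\h.(((\d.(\e.((d e) e))) h) ((\d.(\e.((d e) e))) (\a.a))))
Step 7: (\h.((\e.((h e) e)) ((\d.(\e.((d e) e))) (\a.a))))
Step 8: (\h.((h ((\d.(\e.((d e) e))) (\a.a))) ((\d.(\e.((d e) e))) (\a.a))))
Step 9: (\h.((h (\e.(((\a.a) e) e))) ((\d.(\e.((d e) e))) (\a.a))))
Step 10: (\h.((h (\e.(e e))) ((\d.(\e.((d e) e))) (\a.a))))
Step 11: (\h.((h (\e.(e e))) (\e.(((\a.a) e) e))))
Step 12: (\h.((h (\e.(e e))) (\e.(e e))))

Answer: (\h.((h (\e.(e e))) (\e.(e e))))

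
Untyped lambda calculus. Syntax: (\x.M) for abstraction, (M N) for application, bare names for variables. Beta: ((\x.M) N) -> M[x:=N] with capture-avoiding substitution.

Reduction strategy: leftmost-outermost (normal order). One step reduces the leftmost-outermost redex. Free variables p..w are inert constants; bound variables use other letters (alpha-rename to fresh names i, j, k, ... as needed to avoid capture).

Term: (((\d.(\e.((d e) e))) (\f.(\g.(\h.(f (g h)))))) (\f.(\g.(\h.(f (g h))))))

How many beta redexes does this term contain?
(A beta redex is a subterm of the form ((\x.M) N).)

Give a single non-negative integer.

Answer: 1

Derivation:
Term: (((\d.(\e.((d e) e))) (\f.(\g.(\h.(f (g h)))))) (\f.(\g.(\h.(f (g h))))))
  Redex: ((\d.(\e.((d e) e))) (\f.(\g.(\h.(f (g h))))))
Total redexes: 1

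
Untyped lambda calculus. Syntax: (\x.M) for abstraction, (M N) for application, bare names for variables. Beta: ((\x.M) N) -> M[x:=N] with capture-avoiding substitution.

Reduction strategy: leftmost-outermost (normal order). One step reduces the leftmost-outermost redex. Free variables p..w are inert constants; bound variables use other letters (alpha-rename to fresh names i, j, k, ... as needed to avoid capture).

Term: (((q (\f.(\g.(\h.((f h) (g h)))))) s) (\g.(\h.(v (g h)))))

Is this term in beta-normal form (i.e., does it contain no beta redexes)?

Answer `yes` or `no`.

Term: (((q (\f.(\g.(\h.((f h) (g h)))))) s) (\g.(\h.(v (g h)))))
No beta redexes found.

Answer: yes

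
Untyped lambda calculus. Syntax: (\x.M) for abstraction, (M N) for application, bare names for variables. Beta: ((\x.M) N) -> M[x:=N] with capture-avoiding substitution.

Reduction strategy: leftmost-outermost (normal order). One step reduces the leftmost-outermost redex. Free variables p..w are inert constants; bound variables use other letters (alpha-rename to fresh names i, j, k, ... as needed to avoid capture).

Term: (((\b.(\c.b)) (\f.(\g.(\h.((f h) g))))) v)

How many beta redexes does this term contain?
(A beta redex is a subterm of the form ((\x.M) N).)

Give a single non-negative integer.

Answer: 1

Derivation:
Term: (((\b.(\c.b)) (\f.(\g.(\h.((f h) g))))) v)
  Redex: ((\b.(\c.b)) (\f.(\g.(\h.((f h) g)))))
Total redexes: 1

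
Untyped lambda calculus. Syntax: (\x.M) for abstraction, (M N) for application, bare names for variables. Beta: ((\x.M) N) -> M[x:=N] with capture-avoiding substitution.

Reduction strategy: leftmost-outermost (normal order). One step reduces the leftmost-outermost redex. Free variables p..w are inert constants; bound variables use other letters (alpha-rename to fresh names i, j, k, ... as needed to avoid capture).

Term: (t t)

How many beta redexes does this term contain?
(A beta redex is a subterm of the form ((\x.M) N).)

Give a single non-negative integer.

Term: (t t)
  (no redexes)
Total redexes: 0

Answer: 0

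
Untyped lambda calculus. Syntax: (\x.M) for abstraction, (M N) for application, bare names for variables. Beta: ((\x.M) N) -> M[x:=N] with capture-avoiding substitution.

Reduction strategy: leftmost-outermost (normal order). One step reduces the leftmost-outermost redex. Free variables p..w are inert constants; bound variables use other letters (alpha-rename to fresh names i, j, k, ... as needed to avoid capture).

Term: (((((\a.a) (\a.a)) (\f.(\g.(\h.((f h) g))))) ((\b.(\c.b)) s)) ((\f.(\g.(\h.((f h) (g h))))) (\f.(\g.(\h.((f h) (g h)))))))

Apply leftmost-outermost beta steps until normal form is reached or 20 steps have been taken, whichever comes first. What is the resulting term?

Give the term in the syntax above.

Answer: (\h.(s (\g.(\h.(\i.((h i) ((g h) i)))))))

Derivation:
Step 0: (((((\a.a) (\a.a)) (\f.(\g.(\h.((f h) g))))) ((\b.(\c.b)) s)) ((\f.(\g.(\h.((f h) (g h))))) (\f.(\g.(\h.((f h) (g h)))))))
Step 1: ((((\a.a) (\f.(\g.(\h.((f h) g))))) ((\b.(\c.b)) s)) ((\f.(\g.(\h.((f h) (g h))))) (\f.(\g.(\h.((f h) (g h)))))))
Step 2: (((\f.(\g.(\h.((f h) g)))) ((\b.(\c.b)) s)) ((\f.(\g.(\h.((f h) (g h))))) (\f.(\g.(\h.((f h) (g h)))))))
Step 3: ((\g.(\h.((((\b.(\c.b)) s) h) g))) ((\f.(\g.(\h.((f h) (g h))))) (\f.(\g.(\h.((f h) (g h)))))))
Step 4: (\h.((((\b.(\c.b)) s) h) ((\f.(\g.(\h.((f h) (g h))))) (\f.(\g.(\h.((f h) (g h))))))))
Step 5: (\h.(((\c.s) h) ((\f.(\g.(\h.((f h) (g h))))) (\f.(\g.(\h.((f h) (g h))))))))
Step 6: (\h.(s ((\f.(\g.(\h.((f h) (g h))))) (\f.(\g.(\h.((f h) (g h))))))))
Step 7: (\h.(s (\g.(\h.(((\f.(\g.(\h.((f h) (g h))))) h) (g h))))))
Step 8: (\h.(s (\g.(\h.((\g.(\i.((h i) (g i)))) (g h))))))
Step 9: (\h.(s (\g.(\h.(\i.((h i) ((g h) i)))))))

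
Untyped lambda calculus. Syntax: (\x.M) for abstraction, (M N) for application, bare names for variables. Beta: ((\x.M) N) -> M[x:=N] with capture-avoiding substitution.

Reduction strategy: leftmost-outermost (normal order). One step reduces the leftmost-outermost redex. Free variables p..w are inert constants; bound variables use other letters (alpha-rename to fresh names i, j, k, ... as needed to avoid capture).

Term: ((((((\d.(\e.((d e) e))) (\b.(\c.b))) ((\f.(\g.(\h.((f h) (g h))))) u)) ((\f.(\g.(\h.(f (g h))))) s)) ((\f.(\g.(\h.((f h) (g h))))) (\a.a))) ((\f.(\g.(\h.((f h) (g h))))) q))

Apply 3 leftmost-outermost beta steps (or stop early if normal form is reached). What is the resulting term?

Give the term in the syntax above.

Answer: (((((\c.((\f.(\g.(\h.((f h) (g h))))) u)) ((\f.(\g.(\h.((f h) (g h))))) u)) ((\f.(\g.(\h.(f (g h))))) s)) ((\f.(\g.(\h.((f h) (g h))))) (\a.a))) ((\f.(\g.(\h.((f h) (g h))))) q))

Derivation:
Step 0: ((((((\d.(\e.((d e) e))) (\b.(\c.b))) ((\f.(\g.(\h.((f h) (g h))))) u)) ((\f.(\g.(\h.(f (g h))))) s)) ((\f.(\g.(\h.((f h) (g h))))) (\a.a))) ((\f.(\g.(\h.((f h) (g h))))) q))
Step 1: (((((\e.(((\b.(\c.b)) e) e)) ((\f.(\g.(\h.((f h) (g h))))) u)) ((\f.(\g.(\h.(f (g h))))) s)) ((\f.(\g.(\h.((f h) (g h))))) (\a.a))) ((\f.(\g.(\h.((f h) (g h))))) q))
Step 2: ((((((\b.(\c.b)) ((\f.(\g.(\h.((f h) (g h))))) u)) ((\f.(\g.(\h.((f h) (g h))))) u)) ((\f.(\g.(\h.(f (g h))))) s)) ((\f.(\g.(\h.((f h) (g h))))) (\a.a))) ((\f.(\g.(\h.((f h) (g h))))) q))
Step 3: (((((\c.((\f.(\g.(\h.((f h) (g h))))) u)) ((\f.(\g.(\h.((f h) (g h))))) u)) ((\f.(\g.(\h.(f (g h))))) s)) ((\f.(\g.(\h.((f h) (g h))))) (\a.a))) ((\f.(\g.(\h.((f h) (g h))))) q))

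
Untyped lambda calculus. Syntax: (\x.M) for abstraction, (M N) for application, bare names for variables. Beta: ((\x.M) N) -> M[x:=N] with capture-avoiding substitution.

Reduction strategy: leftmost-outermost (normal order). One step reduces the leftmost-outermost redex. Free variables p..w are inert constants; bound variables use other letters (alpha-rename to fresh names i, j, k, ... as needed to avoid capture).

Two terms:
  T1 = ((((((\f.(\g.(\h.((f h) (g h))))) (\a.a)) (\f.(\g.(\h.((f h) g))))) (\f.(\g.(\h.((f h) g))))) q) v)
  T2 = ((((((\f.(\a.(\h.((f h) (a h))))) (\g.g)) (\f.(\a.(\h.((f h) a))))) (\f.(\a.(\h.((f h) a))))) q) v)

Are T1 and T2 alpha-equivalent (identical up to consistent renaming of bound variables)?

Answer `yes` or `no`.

Answer: yes

Derivation:
Term 1: ((((((\f.(\g.(\h.((f h) (g h))))) (\a.a)) (\f.(\g.(\h.((f h) g))))) (\f.(\g.(\h.((f h) g))))) q) v)
Term 2: ((((((\f.(\a.(\h.((f h) (a h))))) (\g.g)) (\f.(\a.(\h.((f h) a))))) (\f.(\a.(\h.((f h) a))))) q) v)
Alpha-equivalence: compare structure up to binder renaming.
Result: True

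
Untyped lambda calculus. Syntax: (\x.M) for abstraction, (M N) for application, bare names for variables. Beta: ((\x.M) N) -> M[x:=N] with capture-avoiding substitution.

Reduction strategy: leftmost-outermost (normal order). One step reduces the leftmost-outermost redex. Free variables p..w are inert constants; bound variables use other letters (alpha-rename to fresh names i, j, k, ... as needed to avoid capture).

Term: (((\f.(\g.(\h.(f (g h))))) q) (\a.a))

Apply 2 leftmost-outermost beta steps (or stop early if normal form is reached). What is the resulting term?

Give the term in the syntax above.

Answer: (\h.(q ((\a.a) h)))

Derivation:
Step 0: (((\f.(\g.(\h.(f (g h))))) q) (\a.a))
Step 1: ((\g.(\h.(q (g h)))) (\a.a))
Step 2: (\h.(q ((\a.a) h)))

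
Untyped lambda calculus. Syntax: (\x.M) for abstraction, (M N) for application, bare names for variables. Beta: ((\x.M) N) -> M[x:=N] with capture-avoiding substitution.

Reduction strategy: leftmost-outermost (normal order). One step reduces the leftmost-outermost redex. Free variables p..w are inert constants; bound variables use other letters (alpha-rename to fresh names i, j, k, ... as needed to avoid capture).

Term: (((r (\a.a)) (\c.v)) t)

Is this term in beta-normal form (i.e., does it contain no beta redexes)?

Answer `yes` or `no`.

Term: (((r (\a.a)) (\c.v)) t)
No beta redexes found.

Answer: yes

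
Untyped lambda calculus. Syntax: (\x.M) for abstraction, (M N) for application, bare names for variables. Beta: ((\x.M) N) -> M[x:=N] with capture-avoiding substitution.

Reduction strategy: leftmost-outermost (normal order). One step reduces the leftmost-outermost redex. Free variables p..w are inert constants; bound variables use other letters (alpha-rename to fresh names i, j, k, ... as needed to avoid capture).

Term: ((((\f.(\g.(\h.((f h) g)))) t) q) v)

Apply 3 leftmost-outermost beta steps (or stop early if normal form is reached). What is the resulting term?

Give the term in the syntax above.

Answer: ((t v) q)

Derivation:
Step 0: ((((\f.(\g.(\h.((f h) g)))) t) q) v)
Step 1: (((\g.(\h.((t h) g))) q) v)
Step 2: ((\h.((t h) q)) v)
Step 3: ((t v) q)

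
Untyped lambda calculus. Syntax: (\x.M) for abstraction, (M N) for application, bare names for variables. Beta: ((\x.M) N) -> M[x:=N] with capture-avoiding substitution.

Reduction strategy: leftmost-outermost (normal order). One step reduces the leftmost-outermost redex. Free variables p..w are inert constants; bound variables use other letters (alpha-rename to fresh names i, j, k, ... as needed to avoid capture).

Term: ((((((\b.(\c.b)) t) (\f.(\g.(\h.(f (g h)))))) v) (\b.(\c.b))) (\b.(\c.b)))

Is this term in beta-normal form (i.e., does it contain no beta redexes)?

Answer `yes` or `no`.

Answer: no

Derivation:
Term: ((((((\b.(\c.b)) t) (\f.(\g.(\h.(f (g h)))))) v) (\b.(\c.b))) (\b.(\c.b)))
Found 1 beta redex(es).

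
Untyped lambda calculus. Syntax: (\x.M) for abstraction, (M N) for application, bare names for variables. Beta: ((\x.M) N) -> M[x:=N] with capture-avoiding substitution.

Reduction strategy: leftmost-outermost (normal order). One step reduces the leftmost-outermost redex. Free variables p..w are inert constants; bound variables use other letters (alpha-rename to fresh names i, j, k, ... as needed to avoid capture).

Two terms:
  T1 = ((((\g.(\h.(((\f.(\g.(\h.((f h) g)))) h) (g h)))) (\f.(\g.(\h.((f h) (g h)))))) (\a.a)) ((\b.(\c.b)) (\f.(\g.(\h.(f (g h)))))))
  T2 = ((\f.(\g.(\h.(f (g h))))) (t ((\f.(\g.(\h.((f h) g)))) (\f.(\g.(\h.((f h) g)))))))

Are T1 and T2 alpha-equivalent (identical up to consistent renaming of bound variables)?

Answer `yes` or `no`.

Term 1: ((((\g.(\h.(((\f.(\g.(\h.((f h) g)))) h) (g h)))) (\f.(\g.(\h.((f h) (g h)))))) (\a.a)) ((\b.(\c.b)) (\f.(\g.(\h.(f (g h)))))))
Term 2: ((\f.(\g.(\h.(f (g h))))) (t ((\f.(\g.(\h.((f h) g)))) (\f.(\g.(\h.((f h) g)))))))
Alpha-equivalence: compare structure up to binder renaming.
Result: False

Answer: no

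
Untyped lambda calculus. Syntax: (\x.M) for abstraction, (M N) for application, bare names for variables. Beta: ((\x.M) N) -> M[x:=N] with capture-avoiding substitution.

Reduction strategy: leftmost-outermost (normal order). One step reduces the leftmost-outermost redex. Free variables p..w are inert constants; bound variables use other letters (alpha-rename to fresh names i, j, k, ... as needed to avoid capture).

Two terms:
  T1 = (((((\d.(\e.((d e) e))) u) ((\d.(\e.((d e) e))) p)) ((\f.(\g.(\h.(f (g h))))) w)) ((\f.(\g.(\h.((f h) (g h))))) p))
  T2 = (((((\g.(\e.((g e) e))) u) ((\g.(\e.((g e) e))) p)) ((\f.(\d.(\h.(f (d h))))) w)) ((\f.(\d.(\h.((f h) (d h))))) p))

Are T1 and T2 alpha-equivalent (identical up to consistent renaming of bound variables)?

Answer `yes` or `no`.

Term 1: (((((\d.(\e.((d e) e))) u) ((\d.(\e.((d e) e))) p)) ((\f.(\g.(\h.(f (g h))))) w)) ((\f.(\g.(\h.((f h) (g h))))) p))
Term 2: (((((\g.(\e.((g e) e))) u) ((\g.(\e.((g e) e))) p)) ((\f.(\d.(\h.(f (d h))))) w)) ((\f.(\d.(\h.((f h) (d h))))) p))
Alpha-equivalence: compare structure up to binder renaming.
Result: True

Answer: yes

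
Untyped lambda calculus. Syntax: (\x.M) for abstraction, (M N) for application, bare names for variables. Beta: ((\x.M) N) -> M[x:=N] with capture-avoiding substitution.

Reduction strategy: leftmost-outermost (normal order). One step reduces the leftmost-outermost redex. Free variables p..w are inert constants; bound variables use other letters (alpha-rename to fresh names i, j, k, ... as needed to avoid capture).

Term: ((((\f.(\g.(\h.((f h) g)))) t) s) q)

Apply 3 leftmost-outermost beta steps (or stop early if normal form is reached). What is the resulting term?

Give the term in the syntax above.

Answer: ((t q) s)

Derivation:
Step 0: ((((\f.(\g.(\h.((f h) g)))) t) s) q)
Step 1: (((\g.(\h.((t h) g))) s) q)
Step 2: ((\h.((t h) s)) q)
Step 3: ((t q) s)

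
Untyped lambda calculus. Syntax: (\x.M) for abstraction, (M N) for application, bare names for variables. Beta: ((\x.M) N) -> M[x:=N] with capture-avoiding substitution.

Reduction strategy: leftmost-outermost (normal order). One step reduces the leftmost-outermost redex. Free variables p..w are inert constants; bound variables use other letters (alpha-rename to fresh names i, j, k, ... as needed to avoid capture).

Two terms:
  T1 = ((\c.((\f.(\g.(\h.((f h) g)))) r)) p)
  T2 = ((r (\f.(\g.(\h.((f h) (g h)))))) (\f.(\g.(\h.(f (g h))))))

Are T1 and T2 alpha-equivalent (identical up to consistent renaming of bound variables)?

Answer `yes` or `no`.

Term 1: ((\c.((\f.(\g.(\h.((f h) g)))) r)) p)
Term 2: ((r (\f.(\g.(\h.((f h) (g h)))))) (\f.(\g.(\h.(f (g h))))))
Alpha-equivalence: compare structure up to binder renaming.
Result: False

Answer: no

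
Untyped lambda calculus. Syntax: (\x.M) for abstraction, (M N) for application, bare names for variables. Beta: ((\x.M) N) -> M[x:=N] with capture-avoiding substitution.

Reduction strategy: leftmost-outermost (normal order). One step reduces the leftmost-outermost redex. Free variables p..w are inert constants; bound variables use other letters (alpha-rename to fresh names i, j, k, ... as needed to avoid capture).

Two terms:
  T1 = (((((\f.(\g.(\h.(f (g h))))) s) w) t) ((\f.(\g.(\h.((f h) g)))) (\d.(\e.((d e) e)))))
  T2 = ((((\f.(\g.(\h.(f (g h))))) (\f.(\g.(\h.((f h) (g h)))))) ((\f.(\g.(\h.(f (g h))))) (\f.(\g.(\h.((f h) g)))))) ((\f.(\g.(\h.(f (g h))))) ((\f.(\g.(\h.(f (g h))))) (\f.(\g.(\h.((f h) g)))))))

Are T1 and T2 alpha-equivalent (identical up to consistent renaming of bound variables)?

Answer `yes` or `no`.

Answer: no

Derivation:
Term 1: (((((\f.(\g.(\h.(f (g h))))) s) w) t) ((\f.(\g.(\h.((f h) g)))) (\d.(\e.((d e) e)))))
Term 2: ((((\f.(\g.(\h.(f (g h))))) (\f.(\g.(\h.((f h) (g h)))))) ((\f.(\g.(\h.(f (g h))))) (\f.(\g.(\h.((f h) g)))))) ((\f.(\g.(\h.(f (g h))))) ((\f.(\g.(\h.(f (g h))))) (\f.(\g.(\h.((f h) g)))))))
Alpha-equivalence: compare structure up to binder renaming.
Result: False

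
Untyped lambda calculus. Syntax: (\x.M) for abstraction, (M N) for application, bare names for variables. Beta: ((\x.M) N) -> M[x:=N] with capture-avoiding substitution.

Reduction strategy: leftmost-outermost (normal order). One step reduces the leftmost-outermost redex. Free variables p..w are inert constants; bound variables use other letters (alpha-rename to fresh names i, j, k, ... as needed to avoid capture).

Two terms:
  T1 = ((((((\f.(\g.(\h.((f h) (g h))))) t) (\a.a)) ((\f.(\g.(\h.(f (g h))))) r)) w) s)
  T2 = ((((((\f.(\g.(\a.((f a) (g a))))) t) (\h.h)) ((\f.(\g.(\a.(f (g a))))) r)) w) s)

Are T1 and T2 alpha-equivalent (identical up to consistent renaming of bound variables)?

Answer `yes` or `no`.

Answer: yes

Derivation:
Term 1: ((((((\f.(\g.(\h.((f h) (g h))))) t) (\a.a)) ((\f.(\g.(\h.(f (g h))))) r)) w) s)
Term 2: ((((((\f.(\g.(\a.((f a) (g a))))) t) (\h.h)) ((\f.(\g.(\a.(f (g a))))) r)) w) s)
Alpha-equivalence: compare structure up to binder renaming.
Result: True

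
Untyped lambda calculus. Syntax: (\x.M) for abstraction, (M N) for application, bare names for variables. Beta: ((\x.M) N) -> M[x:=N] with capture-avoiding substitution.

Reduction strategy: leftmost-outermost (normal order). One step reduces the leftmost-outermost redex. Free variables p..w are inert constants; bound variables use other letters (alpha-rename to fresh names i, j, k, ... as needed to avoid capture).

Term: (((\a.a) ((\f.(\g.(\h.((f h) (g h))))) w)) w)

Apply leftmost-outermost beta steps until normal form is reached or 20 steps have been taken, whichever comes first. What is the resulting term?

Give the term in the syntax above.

Answer: (\h.((w h) (w h)))

Derivation:
Step 0: (((\a.a) ((\f.(\g.(\h.((f h) (g h))))) w)) w)
Step 1: (((\f.(\g.(\h.((f h) (g h))))) w) w)
Step 2: ((\g.(\h.((w h) (g h)))) w)
Step 3: (\h.((w h) (w h)))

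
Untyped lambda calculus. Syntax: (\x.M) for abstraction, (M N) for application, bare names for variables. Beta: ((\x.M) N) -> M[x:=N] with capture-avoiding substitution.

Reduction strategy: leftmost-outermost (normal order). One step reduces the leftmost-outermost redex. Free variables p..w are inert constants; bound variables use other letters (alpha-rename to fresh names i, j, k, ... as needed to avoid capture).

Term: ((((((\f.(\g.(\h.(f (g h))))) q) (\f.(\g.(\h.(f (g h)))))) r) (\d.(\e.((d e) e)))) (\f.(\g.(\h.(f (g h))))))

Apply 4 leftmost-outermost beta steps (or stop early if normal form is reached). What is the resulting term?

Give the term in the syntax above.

Step 0: ((((((\f.(\g.(\h.(f (g h))))) q) (\f.(\g.(\h.(f (g h)))))) r) (\d.(\e.((d e) e)))) (\f.(\g.(\h.(f (g h))))))
Step 1: (((((\g.(\h.(q (g h)))) (\f.(\g.(\h.(f (g h)))))) r) (\d.(\e.((d e) e)))) (\f.(\g.(\h.(f (g h))))))
Step 2: ((((\h.(q ((\f.(\g.(\h.(f (g h))))) h))) r) (\d.(\e.((d e) e)))) (\f.(\g.(\h.(f (g h))))))
Step 3: (((q ((\f.(\g.(\h.(f (g h))))) r)) (\d.(\e.((d e) e)))) (\f.(\g.(\h.(f (g h))))))
Step 4: (((q (\g.(\h.(r (g h))))) (\d.(\e.((d e) e)))) (\f.(\g.(\h.(f (g h))))))

Answer: (((q (\g.(\h.(r (g h))))) (\d.(\e.((d e) e)))) (\f.(\g.(\h.(f (g h))))))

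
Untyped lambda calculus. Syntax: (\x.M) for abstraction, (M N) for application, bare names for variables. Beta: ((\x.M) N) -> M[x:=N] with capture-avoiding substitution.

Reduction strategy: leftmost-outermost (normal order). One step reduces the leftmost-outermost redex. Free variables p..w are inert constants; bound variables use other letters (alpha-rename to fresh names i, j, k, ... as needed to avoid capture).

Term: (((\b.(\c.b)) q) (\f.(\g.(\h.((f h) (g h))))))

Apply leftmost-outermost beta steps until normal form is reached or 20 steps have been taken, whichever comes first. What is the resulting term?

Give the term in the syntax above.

Step 0: (((\b.(\c.b)) q) (\f.(\g.(\h.((f h) (g h))))))
Step 1: ((\c.q) (\f.(\g.(\h.((f h) (g h))))))
Step 2: q

Answer: q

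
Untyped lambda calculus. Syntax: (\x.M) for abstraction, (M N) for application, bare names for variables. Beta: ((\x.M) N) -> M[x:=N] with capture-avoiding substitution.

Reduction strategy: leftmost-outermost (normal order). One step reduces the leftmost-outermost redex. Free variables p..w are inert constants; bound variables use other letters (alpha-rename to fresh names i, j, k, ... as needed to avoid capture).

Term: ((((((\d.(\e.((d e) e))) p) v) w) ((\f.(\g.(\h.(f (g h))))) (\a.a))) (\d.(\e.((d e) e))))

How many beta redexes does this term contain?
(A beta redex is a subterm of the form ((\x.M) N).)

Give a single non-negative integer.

Answer: 2

Derivation:
Term: ((((((\d.(\e.((d e) e))) p) v) w) ((\f.(\g.(\h.(f (g h))))) (\a.a))) (\d.(\e.((d e) e))))
  Redex: ((\d.(\e.((d e) e))) p)
  Redex: ((\f.(\g.(\h.(f (g h))))) (\a.a))
Total redexes: 2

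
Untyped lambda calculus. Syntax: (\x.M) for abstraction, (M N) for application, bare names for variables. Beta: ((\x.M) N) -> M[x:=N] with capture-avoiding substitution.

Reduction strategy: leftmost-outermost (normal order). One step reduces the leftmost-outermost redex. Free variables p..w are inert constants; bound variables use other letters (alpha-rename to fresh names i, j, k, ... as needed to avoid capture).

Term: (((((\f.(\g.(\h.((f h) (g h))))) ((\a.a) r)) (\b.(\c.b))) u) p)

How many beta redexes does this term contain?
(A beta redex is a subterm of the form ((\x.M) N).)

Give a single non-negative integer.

Answer: 2

Derivation:
Term: (((((\f.(\g.(\h.((f h) (g h))))) ((\a.a) r)) (\b.(\c.b))) u) p)
  Redex: ((\f.(\g.(\h.((f h) (g h))))) ((\a.a) r))
  Redex: ((\a.a) r)
Total redexes: 2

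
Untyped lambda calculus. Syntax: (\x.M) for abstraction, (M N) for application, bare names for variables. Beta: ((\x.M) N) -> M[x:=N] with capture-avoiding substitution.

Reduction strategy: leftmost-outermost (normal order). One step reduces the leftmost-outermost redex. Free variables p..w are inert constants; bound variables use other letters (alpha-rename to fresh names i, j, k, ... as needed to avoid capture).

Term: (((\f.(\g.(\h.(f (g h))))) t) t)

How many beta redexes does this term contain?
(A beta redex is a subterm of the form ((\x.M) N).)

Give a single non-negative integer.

Answer: 1

Derivation:
Term: (((\f.(\g.(\h.(f (g h))))) t) t)
  Redex: ((\f.(\g.(\h.(f (g h))))) t)
Total redexes: 1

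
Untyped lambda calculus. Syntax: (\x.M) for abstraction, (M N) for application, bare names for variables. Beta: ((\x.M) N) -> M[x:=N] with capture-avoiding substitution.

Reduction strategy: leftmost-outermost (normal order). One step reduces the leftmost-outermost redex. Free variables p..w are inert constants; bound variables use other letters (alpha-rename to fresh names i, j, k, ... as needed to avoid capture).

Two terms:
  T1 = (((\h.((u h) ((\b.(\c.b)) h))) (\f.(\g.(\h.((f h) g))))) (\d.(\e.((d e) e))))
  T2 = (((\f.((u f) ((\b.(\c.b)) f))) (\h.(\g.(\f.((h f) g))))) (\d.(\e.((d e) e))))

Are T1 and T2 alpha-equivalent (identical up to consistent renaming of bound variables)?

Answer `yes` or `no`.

Term 1: (((\h.((u h) ((\b.(\c.b)) h))) (\f.(\g.(\h.((f h) g))))) (\d.(\e.((d e) e))))
Term 2: (((\f.((u f) ((\b.(\c.b)) f))) (\h.(\g.(\f.((h f) g))))) (\d.(\e.((d e) e))))
Alpha-equivalence: compare structure up to binder renaming.
Result: True

Answer: yes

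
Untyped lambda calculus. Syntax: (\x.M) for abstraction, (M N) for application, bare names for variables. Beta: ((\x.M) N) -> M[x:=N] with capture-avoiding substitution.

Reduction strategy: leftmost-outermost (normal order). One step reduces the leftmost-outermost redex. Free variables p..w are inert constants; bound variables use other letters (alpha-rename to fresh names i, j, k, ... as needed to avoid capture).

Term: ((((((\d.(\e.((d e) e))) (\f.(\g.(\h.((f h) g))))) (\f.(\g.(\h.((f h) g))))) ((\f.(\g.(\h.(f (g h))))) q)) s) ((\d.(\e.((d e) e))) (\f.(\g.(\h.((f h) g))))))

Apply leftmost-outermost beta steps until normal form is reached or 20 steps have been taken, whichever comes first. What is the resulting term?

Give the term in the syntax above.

Step 0: ((((((\d.(\e.((d e) e))) (\f.(\g.(\h.((f h) g))))) (\f.(\g.(\h.((f h) g))))) ((\f.(\g.(\h.(f (g h))))) q)) s) ((\d.(\e.((d e) e))) (\f.(\g.(\h.((f h) g))))))
Step 1: (((((\e.(((\f.(\g.(\h.((f h) g)))) e) e)) (\f.(\g.(\h.((f h) g))))) ((\f.(\g.(\h.(f (g h))))) q)) s) ((\d.(\e.((d e) e))) (\f.(\g.(\h.((f h) g))))))
Step 2: ((((((\f.(\g.(\h.((f h) g)))) (\f.(\g.(\h.((f h) g))))) (\f.(\g.(\h.((f h) g))))) ((\f.(\g.(\h.(f (g h))))) q)) s) ((\d.(\e.((d e) e))) (\f.(\g.(\h.((f h) g))))))
Step 3: (((((\g.(\h.(((\f.(\g.(\h.((f h) g)))) h) g))) (\f.(\g.(\h.((f h) g))))) ((\f.(\g.(\h.(f (g h))))) q)) s) ((\d.(\e.((d e) e))) (\f.(\g.(\h.((f h) g))))))
Step 4: ((((\h.(((\f.(\g.(\h.((f h) g)))) h) (\f.(\g.(\h.((f h) g)))))) ((\f.(\g.(\h.(f (g h))))) q)) s) ((\d.(\e.((d e) e))) (\f.(\g.(\h.((f h) g))))))
Step 5: (((((\f.(\g.(\h.((f h) g)))) ((\f.(\g.(\h.(f (g h))))) q)) (\f.(\g.(\h.((f h) g))))) s) ((\d.(\e.((d e) e))) (\f.(\g.(\h.((f h) g))))))
Step 6: ((((\g.(\h.((((\f.(\g.(\h.(f (g h))))) q) h) g))) (\f.(\g.(\h.((f h) g))))) s) ((\d.(\e.((d e) e))) (\f.(\g.(\h.((f h) g))))))
Step 7: (((\h.((((\f.(\g.(\h.(f (g h))))) q) h) (\f.(\g.(\h.((f h) g)))))) s) ((\d.(\e.((d e) e))) (\f.(\g.(\h.((f h) g))))))
Step 8: (((((\f.(\g.(\h.(f (g h))))) q) s) (\f.(\g.(\h.((f h) g))))) ((\d.(\e.((d e) e))) (\f.(\g.(\h.((f h) g))))))
Step 9: ((((\g.(\h.(q (g h)))) s) (\f.(\g.(\h.((f h) g))))) ((\d.(\e.((d e) e))) (\f.(\g.(\h.((f h) g))))))
Step 10: (((\h.(q (s h))) (\f.(\g.(\h.((f h) g))))) ((\d.(\e.((d e) e))) (\f.(\g.(\h.((f h) g))))))
Step 11: ((q (s (\f.(\g.(\h.((f h) g)))))) ((\d.(\e.((d e) e))) (\f.(\g.(\h.((f h) g))))))
Step 12: ((q (s (\f.(\g.(\h.((f h) g)))))) (\e.(((\f.(\g.(\h.((f h) g)))) e) e)))
Step 13: ((q (s (\f.(\g.(\h.((f h) g)))))) (\e.((\g.(\h.((e h) g))) e)))
Step 14: ((q (s (\f.(\g.(\h.((f h) g)))))) (\e.(\h.((e h) e))))

Answer: ((q (s (\f.(\g.(\h.((f h) g)))))) (\e.(\h.((e h) e))))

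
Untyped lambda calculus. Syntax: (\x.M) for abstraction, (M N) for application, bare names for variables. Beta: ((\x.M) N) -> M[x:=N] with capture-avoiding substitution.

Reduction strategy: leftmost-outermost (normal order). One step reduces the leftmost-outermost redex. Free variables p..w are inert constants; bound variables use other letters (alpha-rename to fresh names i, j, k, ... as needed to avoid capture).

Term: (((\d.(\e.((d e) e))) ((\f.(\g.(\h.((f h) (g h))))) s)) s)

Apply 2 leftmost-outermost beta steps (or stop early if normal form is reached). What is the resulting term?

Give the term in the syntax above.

Step 0: (((\d.(\e.((d e) e))) ((\f.(\g.(\h.((f h) (g h))))) s)) s)
Step 1: ((\e.((((\f.(\g.(\h.((f h) (g h))))) s) e) e)) s)
Step 2: ((((\f.(\g.(\h.((f h) (g h))))) s) s) s)

Answer: ((((\f.(\g.(\h.((f h) (g h))))) s) s) s)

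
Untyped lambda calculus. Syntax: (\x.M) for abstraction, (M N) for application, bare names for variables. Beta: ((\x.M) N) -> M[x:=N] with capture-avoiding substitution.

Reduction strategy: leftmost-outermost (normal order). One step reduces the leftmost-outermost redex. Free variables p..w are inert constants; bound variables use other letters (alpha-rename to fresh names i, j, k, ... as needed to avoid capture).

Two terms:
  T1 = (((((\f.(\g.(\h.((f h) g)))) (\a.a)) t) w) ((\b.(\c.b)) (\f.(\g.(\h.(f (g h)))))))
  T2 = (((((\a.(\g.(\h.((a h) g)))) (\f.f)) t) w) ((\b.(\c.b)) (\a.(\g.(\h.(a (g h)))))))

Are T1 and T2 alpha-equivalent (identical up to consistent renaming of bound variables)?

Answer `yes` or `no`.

Answer: yes

Derivation:
Term 1: (((((\f.(\g.(\h.((f h) g)))) (\a.a)) t) w) ((\b.(\c.b)) (\f.(\g.(\h.(f (g h)))))))
Term 2: (((((\a.(\g.(\h.((a h) g)))) (\f.f)) t) w) ((\b.(\c.b)) (\a.(\g.(\h.(a (g h)))))))
Alpha-equivalence: compare structure up to binder renaming.
Result: True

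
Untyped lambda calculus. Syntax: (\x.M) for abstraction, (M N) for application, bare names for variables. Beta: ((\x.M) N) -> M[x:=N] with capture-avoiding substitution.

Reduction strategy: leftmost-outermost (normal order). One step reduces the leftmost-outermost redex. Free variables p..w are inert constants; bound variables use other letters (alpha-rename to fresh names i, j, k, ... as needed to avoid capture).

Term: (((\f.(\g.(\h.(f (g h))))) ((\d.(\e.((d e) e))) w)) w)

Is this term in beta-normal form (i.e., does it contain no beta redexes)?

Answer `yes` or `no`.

Answer: no

Derivation:
Term: (((\f.(\g.(\h.(f (g h))))) ((\d.(\e.((d e) e))) w)) w)
Found 2 beta redex(es).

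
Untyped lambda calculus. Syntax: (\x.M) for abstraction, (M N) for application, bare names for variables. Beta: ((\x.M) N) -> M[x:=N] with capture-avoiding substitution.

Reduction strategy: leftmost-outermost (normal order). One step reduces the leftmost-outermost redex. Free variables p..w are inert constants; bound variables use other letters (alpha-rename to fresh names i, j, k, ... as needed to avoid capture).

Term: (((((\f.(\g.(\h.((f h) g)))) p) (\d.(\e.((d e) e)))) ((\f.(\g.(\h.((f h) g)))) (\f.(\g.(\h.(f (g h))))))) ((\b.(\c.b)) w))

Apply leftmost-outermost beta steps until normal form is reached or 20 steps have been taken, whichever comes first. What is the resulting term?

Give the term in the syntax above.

Answer: (((p (\g.(\h.(\i.(h (g i)))))) (\d.(\e.((d e) e)))) (\c.w))

Derivation:
Step 0: (((((\f.(\g.(\h.((f h) g)))) p) (\d.(\e.((d e) e)))) ((\f.(\g.(\h.((f h) g)))) (\f.(\g.(\h.(f (g h))))))) ((\b.(\c.b)) w))
Step 1: ((((\g.(\h.((p h) g))) (\d.(\e.((d e) e)))) ((\f.(\g.(\h.((f h) g)))) (\f.(\g.(\h.(f (g h))))))) ((\b.(\c.b)) w))
Step 2: (((\h.((p h) (\d.(\e.((d e) e))))) ((\f.(\g.(\h.((f h) g)))) (\f.(\g.(\h.(f (g h))))))) ((\b.(\c.b)) w))
Step 3: (((p ((\f.(\g.(\h.((f h) g)))) (\f.(\g.(\h.(f (g h))))))) (\d.(\e.((d e) e)))) ((\b.(\c.b)) w))
Step 4: (((p (\g.(\h.(((\f.(\g.(\h.(f (g h))))) h) g)))) (\d.(\e.((d e) e)))) ((\b.(\c.b)) w))
Step 5: (((p (\g.(\h.((\g.(\i.(h (g i)))) g)))) (\d.(\e.((d e) e)))) ((\b.(\c.b)) w))
Step 6: (((p (\g.(\h.(\i.(h (g i)))))) (\d.(\e.((d e) e)))) ((\b.(\c.b)) w))
Step 7: (((p (\g.(\h.(\i.(h (g i)))))) (\d.(\e.((d e) e)))) (\c.w))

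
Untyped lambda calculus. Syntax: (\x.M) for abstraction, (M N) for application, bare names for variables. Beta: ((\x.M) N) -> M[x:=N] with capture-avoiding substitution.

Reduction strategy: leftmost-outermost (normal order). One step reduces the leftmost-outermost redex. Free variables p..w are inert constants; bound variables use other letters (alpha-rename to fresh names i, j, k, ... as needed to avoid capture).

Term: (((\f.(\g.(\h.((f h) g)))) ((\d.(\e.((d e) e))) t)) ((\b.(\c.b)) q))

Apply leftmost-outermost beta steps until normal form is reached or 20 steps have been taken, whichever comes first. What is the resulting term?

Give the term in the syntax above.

Step 0: (((\f.(\g.(\h.((f h) g)))) ((\d.(\e.((d e) e))) t)) ((\b.(\c.b)) q))
Step 1: ((\g.(\h.((((\d.(\e.((d e) e))) t) h) g))) ((\b.(\c.b)) q))
Step 2: (\h.((((\d.(\e.((d e) e))) t) h) ((\b.(\c.b)) q)))
Step 3: (\h.(((\e.((t e) e)) h) ((\b.(\c.b)) q)))
Step 4: (\h.(((t h) h) ((\b.(\c.b)) q)))
Step 5: (\h.(((t h) h) (\c.q)))

Answer: (\h.(((t h) h) (\c.q)))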